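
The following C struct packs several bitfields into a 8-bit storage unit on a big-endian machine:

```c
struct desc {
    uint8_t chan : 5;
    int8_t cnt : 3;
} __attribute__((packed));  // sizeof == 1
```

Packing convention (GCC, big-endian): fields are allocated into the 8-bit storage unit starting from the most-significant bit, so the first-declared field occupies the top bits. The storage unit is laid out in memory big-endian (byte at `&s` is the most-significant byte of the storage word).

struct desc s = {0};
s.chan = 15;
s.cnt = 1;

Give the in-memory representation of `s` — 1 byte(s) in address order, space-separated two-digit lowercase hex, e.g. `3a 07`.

chan:5 = 15 → 0xf << 3 → word 0x78
cnt:3 = 1 → 0x1 << 0 → word 0x79
word = 0x79 → big-endian bytes:
  [0]=0x79

79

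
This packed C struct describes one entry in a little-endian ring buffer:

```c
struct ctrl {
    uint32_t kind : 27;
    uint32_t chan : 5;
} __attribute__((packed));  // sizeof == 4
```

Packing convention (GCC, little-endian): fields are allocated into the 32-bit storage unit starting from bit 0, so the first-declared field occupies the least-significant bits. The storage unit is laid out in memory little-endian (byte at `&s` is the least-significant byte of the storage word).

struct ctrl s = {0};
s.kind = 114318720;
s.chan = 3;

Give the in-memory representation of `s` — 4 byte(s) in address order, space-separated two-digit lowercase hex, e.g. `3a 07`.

kind:27 = 114318720 → 0x6d05d80 << 0 → word 0x06d05d80
chan:5 = 3 → 0x3 << 27 → word 0x1ed05d80
word = 0x1ed05d80 → little-endian bytes:
  [0]=0x80  [1]=0x5d  [2]=0xd0  [3]=0x1e

80 5d d0 1e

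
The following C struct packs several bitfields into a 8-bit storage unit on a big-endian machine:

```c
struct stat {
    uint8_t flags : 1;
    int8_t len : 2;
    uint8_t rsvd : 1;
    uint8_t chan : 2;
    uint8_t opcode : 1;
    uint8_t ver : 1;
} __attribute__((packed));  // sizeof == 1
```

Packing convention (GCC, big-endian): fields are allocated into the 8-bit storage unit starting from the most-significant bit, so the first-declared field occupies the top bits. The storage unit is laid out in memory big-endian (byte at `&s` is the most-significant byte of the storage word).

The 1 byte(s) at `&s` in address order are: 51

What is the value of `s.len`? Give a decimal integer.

-2

[0]=0x51 (big-endian) → word 0x51
flags:1 @ bit 7 → (0x51>>7)&0x1 = 0x0
len:2 @ bit 5 → (0x51>>5)&0x3 = 0x2  ←
rsvd:1 @ bit 4 → (0x51>>4)&0x1 = 0x1
chan:2 @ bit 2 → (0x51>>2)&0x3 = 0x0
opcode:1 @ bit 1 → (0x51>>1)&0x1 = 0x0
ver:1 @ bit 0 → (0x51>>0)&0x1 = 0x1
len signed 2b, MSB=1: 2 - 4 = -2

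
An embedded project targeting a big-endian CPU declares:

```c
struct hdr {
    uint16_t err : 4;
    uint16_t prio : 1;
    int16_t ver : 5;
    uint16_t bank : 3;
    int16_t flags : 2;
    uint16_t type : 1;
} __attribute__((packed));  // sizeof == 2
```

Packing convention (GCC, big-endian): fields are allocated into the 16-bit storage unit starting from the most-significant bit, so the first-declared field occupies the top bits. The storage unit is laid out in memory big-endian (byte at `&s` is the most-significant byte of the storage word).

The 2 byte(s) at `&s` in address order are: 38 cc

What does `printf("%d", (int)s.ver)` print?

[0]=0x38 [1]=0xcc (big-endian) → word 0x38cc
err [12+:4] = (word>>12) & 0xf = 3
prio [11+:1] = (word>>11) & 0x1 = 1
ver [6+:5] = (word>>6) & 0x1f = 3  ←
bank [3+:3] = (word>>3) & 0x7 = 1
flags [1+:2] = (word>>1) & 0x3 = 2
type [0+:1] = (word>>0) & 0x1 = 0
ver signed 5b, MSB=0: value = 3

3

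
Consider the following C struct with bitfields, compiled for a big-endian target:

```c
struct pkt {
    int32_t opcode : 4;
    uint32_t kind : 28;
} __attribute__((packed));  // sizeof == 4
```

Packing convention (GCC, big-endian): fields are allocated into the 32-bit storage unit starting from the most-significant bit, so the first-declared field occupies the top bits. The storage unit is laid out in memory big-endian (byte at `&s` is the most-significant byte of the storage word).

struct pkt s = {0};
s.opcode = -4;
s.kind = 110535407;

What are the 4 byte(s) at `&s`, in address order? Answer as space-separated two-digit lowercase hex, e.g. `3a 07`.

opcode (4b) val=-4 bits=0xc at bit 28: 0xc0000000
kind (28b) val=110535407 bits=0x696a2ef at bit 0: 0xc696a2ef
word = 0xc696a2ef → big-endian bytes:
  [0]=0xc6  [1]=0x96  [2]=0xa2  [3]=0xef

c6 96 a2 ef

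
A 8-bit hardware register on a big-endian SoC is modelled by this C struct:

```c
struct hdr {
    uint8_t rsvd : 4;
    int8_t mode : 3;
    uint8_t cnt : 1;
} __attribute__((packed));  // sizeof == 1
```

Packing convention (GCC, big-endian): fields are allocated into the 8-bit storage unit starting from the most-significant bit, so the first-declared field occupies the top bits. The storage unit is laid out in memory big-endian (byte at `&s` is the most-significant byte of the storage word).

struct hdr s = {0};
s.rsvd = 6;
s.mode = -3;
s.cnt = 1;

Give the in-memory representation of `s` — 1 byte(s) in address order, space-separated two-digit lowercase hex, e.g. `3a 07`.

6b

[4+:4] rsvd=6 & 0xf = 0x6; word=0x60
[1+:3] mode=-3 & 0x7 = 0x5; word=0x6a
[0+:1] cnt=1 & 0x1 = 0x1; word=0x6b
word = 0x6b → big-endian bytes:
  [0]=0x6b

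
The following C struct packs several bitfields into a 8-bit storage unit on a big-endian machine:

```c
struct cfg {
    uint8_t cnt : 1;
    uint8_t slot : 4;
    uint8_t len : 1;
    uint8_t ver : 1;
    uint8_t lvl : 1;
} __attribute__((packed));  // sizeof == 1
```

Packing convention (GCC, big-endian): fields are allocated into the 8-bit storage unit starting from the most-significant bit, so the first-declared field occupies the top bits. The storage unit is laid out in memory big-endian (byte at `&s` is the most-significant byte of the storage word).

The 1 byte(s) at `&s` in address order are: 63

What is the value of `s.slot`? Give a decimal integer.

[0]=0x63 (big-endian) → word 0x63
cnt [7+:1] = (word>>7) & 0x1 = 0
slot [3+:4] = (word>>3) & 0xf = 12  ←
len [2+:1] = (word>>2) & 0x1 = 0
ver [1+:1] = (word>>1) & 0x1 = 1
lvl [0+:1] = (word>>0) & 0x1 = 1

12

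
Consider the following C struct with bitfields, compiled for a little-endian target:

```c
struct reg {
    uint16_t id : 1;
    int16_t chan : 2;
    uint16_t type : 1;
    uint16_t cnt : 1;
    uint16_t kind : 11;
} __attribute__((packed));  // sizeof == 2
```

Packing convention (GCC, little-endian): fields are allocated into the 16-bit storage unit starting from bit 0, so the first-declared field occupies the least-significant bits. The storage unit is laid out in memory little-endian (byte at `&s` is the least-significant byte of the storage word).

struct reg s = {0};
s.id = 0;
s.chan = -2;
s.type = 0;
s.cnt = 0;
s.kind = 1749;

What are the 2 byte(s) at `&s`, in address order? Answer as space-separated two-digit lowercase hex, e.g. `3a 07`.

[0+:1] id=0 & 0x1 = 0x0; word=0x0000
[1+:2] chan=-2 & 0x3 = 0x2; word=0x0004
[3+:1] type=0 & 0x1 = 0x0; word=0x0004
[4+:1] cnt=0 & 0x1 = 0x0; word=0x0004
[5+:11] kind=1749 & 0x7ff = 0x6d5; word=0xdaa4
word = 0xdaa4 → little-endian bytes:
  [0]=0xa4  [1]=0xda

a4 da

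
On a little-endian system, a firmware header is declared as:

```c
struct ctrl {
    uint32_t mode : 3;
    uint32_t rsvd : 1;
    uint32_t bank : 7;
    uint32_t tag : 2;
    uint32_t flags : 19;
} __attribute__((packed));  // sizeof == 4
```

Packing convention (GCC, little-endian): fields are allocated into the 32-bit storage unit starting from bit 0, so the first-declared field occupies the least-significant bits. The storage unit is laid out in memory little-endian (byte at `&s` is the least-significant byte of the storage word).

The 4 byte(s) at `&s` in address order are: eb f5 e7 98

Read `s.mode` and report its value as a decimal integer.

[0]=0xeb [1]=0xf5 [2]=0xe7 [3]=0x98 (little-endian) → word 0x98e7f5eb
mode:3 @ bit 0 → (0x98e7f5eb>>0)&0x7 = 0x3  ←
rsvd:1 @ bit 3 → (0x98e7f5eb>>3)&0x1 = 0x1
bank:7 @ bit 4 → (0x98e7f5eb>>4)&0x7f = 0x5e
tag:2 @ bit 11 → (0x98e7f5eb>>11)&0x3 = 0x2
flags:19 @ bit 13 → (0x98e7f5eb>>13)&0x7ffff = 0x4c73f

3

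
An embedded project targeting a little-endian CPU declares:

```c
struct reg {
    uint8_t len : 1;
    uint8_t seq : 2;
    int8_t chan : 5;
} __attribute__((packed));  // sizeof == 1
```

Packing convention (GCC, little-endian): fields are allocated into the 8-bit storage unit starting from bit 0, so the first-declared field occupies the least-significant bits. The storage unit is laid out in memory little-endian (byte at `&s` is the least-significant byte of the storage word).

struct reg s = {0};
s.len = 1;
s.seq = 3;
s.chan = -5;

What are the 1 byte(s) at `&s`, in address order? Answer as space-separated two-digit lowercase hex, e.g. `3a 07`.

df

len (1b) val=1 bits=0x1 at bit 0: 0x01
seq (2b) val=3 bits=0x3 at bit 1: 0x07
chan (5b) val=-5 bits=0x1b at bit 3: 0xdf
word = 0xdf → little-endian bytes:
  [0]=0xdf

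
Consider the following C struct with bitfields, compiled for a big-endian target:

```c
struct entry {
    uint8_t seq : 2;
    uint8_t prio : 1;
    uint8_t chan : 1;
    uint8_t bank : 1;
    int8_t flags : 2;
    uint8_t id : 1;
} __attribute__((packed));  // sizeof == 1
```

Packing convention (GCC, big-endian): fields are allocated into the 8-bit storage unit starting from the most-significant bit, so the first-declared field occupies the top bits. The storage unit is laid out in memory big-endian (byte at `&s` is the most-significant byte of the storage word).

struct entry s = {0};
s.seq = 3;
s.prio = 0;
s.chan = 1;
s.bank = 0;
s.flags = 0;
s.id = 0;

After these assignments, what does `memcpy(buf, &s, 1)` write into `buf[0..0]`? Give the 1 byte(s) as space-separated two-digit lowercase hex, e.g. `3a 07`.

d0

[6+:2] seq=3 & 0x3 = 0x3; word=0xc0
[5+:1] prio=0 & 0x1 = 0x0; word=0xc0
[4+:1] chan=1 & 0x1 = 0x1; word=0xd0
[3+:1] bank=0 & 0x1 = 0x0; word=0xd0
[1+:2] flags=0 & 0x3 = 0x0; word=0xd0
[0+:1] id=0 & 0x1 = 0x0; word=0xd0
word = 0xd0 → big-endian bytes:
  [0]=0xd0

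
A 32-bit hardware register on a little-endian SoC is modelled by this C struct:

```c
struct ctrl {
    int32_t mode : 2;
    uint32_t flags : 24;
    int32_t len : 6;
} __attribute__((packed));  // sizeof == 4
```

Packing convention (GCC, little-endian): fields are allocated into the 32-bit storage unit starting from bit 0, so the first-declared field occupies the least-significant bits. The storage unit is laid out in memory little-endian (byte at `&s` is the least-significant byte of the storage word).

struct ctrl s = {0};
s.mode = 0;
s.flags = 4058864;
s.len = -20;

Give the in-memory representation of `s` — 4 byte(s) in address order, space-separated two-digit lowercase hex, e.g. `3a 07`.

mode:2 = 0 → 0x0 << 0 → word 0x00000000
flags:24 = 4058864 → 0x3deef0 << 2 → word 0x00f7bbc0
len:6 = -20 → 0x2c << 26 → word 0xb0f7bbc0
word = 0xb0f7bbc0 → little-endian bytes:
  [0]=0xc0  [1]=0xbb  [2]=0xf7  [3]=0xb0

c0 bb f7 b0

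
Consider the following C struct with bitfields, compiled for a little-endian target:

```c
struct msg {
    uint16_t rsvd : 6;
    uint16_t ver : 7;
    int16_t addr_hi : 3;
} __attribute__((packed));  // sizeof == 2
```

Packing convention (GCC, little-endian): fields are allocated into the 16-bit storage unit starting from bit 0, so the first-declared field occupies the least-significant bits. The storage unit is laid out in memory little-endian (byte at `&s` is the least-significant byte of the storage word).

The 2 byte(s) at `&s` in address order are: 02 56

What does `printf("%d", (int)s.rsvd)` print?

2

[0]=0x02 [1]=0x56 (little-endian) → word 0x5602
rsvd [0+:6] = (word>>0) & 0x3f = 2  ←
ver [6+:7] = (word>>6) & 0x7f = 88
addr_hi [13+:3] = (word>>13) & 0x7 = 2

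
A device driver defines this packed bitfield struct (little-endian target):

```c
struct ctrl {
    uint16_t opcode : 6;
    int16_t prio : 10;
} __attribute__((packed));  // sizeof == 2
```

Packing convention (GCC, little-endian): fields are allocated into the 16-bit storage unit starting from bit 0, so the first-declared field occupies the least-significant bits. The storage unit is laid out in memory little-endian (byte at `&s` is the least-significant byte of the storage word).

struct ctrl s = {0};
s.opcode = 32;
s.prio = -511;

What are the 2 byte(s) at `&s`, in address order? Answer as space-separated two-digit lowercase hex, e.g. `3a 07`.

60 80

opcode (6b) val=32 bits=0x20 at bit 0: 0x0020
prio (10b) val=-511 bits=0x201 at bit 6: 0x8060
word = 0x8060 → little-endian bytes:
  [0]=0x60  [1]=0x80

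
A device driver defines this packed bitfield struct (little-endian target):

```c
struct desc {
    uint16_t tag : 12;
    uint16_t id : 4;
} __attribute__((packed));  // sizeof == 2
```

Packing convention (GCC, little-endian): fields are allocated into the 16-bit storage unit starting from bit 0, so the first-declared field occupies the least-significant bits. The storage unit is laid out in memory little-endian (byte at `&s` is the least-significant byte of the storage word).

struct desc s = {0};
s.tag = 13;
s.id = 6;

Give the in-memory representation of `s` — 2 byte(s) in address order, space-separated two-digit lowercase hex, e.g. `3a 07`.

0d 60

[0+:12] tag=13 & 0xfff = 0xd; word=0x000d
[12+:4] id=6 & 0xf = 0x6; word=0x600d
word = 0x600d → little-endian bytes:
  [0]=0x0d  [1]=0x60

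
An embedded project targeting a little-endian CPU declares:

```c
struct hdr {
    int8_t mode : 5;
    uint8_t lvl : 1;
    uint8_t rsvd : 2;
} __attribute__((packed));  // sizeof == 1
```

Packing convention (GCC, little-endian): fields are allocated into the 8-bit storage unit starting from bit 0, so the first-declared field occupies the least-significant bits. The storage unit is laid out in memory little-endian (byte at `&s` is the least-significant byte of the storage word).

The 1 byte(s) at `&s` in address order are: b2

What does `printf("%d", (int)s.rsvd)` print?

2

[0]=0xb2 (little-endian) → word 0xb2
mode [0+:5] = (word>>0) & 0x1f = 18
lvl [5+:1] = (word>>5) & 0x1 = 1
rsvd [6+:2] = (word>>6) & 0x3 = 2  ←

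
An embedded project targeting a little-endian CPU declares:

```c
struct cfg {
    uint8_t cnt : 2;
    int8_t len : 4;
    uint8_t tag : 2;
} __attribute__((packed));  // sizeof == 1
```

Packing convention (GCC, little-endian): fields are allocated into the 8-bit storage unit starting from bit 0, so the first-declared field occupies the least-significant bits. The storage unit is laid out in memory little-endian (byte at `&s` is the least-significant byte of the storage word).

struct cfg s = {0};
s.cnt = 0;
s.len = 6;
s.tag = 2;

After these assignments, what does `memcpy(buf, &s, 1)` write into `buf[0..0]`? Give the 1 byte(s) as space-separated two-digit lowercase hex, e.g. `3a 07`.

cnt (2b) val=0 bits=0x0 at bit 0: 0x00
len (4b) val=6 bits=0x6 at bit 2: 0x18
tag (2b) val=2 bits=0x2 at bit 6: 0x98
word = 0x98 → little-endian bytes:
  [0]=0x98

98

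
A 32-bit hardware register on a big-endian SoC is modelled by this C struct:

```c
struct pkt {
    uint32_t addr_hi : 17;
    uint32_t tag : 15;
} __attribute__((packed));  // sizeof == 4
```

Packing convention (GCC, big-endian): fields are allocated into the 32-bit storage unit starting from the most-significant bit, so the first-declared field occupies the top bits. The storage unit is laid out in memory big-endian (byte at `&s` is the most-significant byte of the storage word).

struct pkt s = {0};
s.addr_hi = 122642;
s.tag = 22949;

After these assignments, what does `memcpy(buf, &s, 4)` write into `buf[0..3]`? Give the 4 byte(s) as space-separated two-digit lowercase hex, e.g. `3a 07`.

ef 89 59 a5

addr_hi:17 = 122642 → 0x1df12 << 15 → word 0xef890000
tag:15 = 22949 → 0x59a5 << 0 → word 0xef8959a5
word = 0xef8959a5 → big-endian bytes:
  [0]=0xef  [1]=0x89  [2]=0x59  [3]=0xa5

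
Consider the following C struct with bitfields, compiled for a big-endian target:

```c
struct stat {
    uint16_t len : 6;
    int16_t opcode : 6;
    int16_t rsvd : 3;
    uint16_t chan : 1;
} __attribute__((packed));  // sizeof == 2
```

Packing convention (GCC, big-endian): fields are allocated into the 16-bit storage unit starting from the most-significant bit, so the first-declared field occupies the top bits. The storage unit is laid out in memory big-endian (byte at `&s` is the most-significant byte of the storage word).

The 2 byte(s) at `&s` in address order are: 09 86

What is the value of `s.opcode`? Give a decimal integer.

24

[0]=0x09 [1]=0x86 (big-endian) → word 0x0986
len [10+:6] = (word>>10) & 0x3f = 2
opcode [4+:6] = (word>>4) & 0x3f = 24  ←
rsvd [1+:3] = (word>>1) & 0x7 = 3
chan [0+:1] = (word>>0) & 0x1 = 0
opcode signed 6b, MSB=0: value = 24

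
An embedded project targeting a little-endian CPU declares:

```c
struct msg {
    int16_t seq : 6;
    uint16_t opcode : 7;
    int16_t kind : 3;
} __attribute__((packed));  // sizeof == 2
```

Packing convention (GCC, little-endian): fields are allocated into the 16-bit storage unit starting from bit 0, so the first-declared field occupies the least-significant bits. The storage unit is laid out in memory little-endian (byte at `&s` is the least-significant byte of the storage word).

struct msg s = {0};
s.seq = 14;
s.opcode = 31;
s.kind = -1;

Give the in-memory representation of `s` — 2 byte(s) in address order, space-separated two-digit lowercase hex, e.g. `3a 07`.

[0+:6] seq=14 & 0x3f = 0xe; word=0x000e
[6+:7] opcode=31 & 0x7f = 0x1f; word=0x07ce
[13+:3] kind=-1 & 0x7 = 0x7; word=0xe7ce
word = 0xe7ce → little-endian bytes:
  [0]=0xce  [1]=0xe7

ce e7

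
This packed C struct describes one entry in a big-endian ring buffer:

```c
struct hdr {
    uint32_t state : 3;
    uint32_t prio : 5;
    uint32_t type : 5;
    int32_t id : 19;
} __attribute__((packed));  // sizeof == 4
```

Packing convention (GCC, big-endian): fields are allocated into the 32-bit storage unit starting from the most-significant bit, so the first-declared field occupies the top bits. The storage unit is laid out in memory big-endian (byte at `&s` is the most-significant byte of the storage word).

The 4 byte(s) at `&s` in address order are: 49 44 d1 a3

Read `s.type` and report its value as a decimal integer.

[0]=0x49 [1]=0x44 [2]=0xd1 [3]=0xa3 (big-endian) → word 0x4944d1a3
state [29+:3] = (word>>29) & 0x7 = 2
prio [24+:5] = (word>>24) & 0x1f = 9
type [19+:5] = (word>>19) & 0x1f = 8  ←
id [0+:19] = (word>>0) & 0x7ffff = 315811

8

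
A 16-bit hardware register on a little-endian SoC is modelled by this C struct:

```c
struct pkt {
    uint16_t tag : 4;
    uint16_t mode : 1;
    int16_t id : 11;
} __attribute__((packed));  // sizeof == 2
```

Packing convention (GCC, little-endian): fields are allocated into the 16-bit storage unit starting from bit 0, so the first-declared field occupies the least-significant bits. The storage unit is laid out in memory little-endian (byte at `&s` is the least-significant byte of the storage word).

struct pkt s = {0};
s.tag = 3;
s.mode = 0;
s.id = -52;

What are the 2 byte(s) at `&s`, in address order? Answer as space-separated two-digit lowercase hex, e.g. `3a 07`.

tag (4b) val=3 bits=0x3 at bit 0: 0x0003
mode (1b) val=0 bits=0x0 at bit 4: 0x0003
id (11b) val=-52 bits=0x7cc at bit 5: 0xf983
word = 0xf983 → little-endian bytes:
  [0]=0x83  [1]=0xf9

83 f9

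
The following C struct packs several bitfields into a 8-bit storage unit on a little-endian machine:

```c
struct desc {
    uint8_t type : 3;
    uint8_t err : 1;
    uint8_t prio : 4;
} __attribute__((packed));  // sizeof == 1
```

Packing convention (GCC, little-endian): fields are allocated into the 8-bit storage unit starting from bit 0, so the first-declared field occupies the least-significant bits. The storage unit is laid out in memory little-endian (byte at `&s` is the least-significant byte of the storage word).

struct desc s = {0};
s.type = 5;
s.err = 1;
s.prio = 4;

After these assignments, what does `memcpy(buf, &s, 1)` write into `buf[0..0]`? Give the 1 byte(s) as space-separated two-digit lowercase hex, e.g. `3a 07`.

type (3b) val=5 bits=0x5 at bit 0: 0x05
err (1b) val=1 bits=0x1 at bit 3: 0x0d
prio (4b) val=4 bits=0x4 at bit 4: 0x4d
word = 0x4d → little-endian bytes:
  [0]=0x4d

4d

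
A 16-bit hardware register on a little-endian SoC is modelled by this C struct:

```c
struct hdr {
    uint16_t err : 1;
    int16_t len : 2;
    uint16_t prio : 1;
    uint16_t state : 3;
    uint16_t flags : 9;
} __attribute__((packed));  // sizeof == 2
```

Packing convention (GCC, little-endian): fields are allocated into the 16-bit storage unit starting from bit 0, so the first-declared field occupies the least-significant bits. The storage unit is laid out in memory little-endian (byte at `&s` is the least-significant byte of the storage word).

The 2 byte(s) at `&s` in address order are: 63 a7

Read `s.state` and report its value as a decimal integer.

[0]=0x63 [1]=0xa7 (little-endian) → word 0xa763
err:1 @ bit 0 → (0xa763>>0)&0x1 = 0x1
len:2 @ bit 1 → (0xa763>>1)&0x3 = 0x1
prio:1 @ bit 3 → (0xa763>>3)&0x1 = 0x0
state:3 @ bit 4 → (0xa763>>4)&0x7 = 0x6  ←
flags:9 @ bit 7 → (0xa763>>7)&0x1ff = 0x14e

6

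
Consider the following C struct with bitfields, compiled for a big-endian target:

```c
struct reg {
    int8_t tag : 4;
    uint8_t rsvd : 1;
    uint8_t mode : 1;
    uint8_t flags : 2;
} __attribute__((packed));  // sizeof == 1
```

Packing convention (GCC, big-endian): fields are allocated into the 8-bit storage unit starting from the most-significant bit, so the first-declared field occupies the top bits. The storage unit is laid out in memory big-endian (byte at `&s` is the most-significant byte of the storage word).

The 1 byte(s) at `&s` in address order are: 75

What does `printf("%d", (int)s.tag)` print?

[0]=0x75 (big-endian) → word 0x75
tag:4 @ bit 4 → (0x75>>4)&0xf = 0x7  ←
rsvd:1 @ bit 3 → (0x75>>3)&0x1 = 0x0
mode:1 @ bit 2 → (0x75>>2)&0x1 = 0x1
flags:2 @ bit 0 → (0x75>>0)&0x3 = 0x1
tag signed 4b, MSB=0: value = 7

7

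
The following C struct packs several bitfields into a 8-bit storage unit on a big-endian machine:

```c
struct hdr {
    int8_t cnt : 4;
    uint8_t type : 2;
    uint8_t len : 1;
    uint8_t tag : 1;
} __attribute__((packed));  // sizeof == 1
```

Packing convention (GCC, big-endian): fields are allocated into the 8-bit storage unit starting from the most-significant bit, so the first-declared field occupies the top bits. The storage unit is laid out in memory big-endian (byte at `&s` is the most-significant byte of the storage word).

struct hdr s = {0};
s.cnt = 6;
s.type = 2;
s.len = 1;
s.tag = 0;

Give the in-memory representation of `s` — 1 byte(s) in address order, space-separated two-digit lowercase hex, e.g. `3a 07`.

6a

cnt (4b) val=6 bits=0x6 at bit 4: 0x60
type (2b) val=2 bits=0x2 at bit 2: 0x68
len (1b) val=1 bits=0x1 at bit 1: 0x6a
tag (1b) val=0 bits=0x0 at bit 0: 0x6a
word = 0x6a → big-endian bytes:
  [0]=0x6a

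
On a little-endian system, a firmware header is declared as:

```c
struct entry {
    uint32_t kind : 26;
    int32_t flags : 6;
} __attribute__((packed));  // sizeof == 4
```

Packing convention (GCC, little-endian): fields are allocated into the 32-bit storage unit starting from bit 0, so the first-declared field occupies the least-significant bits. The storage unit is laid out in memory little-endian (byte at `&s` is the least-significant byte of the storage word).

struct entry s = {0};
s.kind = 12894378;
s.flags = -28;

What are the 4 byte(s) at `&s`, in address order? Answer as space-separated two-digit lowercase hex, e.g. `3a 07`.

kind:26 = 12894378 → 0xc4c0aa << 0 → word 0x00c4c0aa
flags:6 = -28 → 0x24 << 26 → word 0x90c4c0aa
word = 0x90c4c0aa → little-endian bytes:
  [0]=0xaa  [1]=0xc0  [2]=0xc4  [3]=0x90

aa c0 c4 90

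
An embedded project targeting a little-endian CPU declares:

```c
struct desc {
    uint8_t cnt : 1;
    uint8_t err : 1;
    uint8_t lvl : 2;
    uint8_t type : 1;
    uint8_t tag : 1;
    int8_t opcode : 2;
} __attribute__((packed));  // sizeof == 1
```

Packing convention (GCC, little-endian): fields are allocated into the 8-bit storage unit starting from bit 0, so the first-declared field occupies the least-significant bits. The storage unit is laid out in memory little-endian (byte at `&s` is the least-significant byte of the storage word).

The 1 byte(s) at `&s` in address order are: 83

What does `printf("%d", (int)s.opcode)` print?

-2

[0]=0x83 (little-endian) → word 0x83
cnt [0+:1] = (word>>0) & 0x1 = 1
err [1+:1] = (word>>1) & 0x1 = 1
lvl [2+:2] = (word>>2) & 0x3 = 0
type [4+:1] = (word>>4) & 0x1 = 0
tag [5+:1] = (word>>5) & 0x1 = 0
opcode [6+:2] = (word>>6) & 0x3 = 2  ←
opcode signed 2b, MSB=1: 2 - 4 = -2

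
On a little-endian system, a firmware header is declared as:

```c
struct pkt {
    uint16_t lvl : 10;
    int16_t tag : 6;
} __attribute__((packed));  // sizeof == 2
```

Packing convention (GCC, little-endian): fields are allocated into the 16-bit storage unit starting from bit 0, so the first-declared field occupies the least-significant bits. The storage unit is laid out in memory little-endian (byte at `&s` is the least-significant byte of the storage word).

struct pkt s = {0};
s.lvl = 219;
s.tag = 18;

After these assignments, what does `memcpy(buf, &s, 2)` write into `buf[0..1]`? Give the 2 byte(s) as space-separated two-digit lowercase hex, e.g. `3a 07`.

lvl (10b) val=219 bits=0xdb at bit 0: 0x00db
tag (6b) val=18 bits=0x12 at bit 10: 0x48db
word = 0x48db → little-endian bytes:
  [0]=0xdb  [1]=0x48

db 48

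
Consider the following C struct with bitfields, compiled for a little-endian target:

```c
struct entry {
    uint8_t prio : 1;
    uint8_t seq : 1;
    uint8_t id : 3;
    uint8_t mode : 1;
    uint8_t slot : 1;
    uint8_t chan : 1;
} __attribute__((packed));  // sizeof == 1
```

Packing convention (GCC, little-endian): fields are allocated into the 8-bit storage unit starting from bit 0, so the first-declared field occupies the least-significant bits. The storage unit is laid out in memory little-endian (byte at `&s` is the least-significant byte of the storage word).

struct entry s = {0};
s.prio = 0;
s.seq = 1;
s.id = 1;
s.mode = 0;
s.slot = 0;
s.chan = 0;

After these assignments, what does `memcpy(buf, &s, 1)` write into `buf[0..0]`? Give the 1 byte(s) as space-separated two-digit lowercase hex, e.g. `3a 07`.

06

prio:1 = 0 → 0x0 << 0 → word 0x00
seq:1 = 1 → 0x1 << 1 → word 0x02
id:3 = 1 → 0x1 << 2 → word 0x06
mode:1 = 0 → 0x0 << 5 → word 0x06
slot:1 = 0 → 0x0 << 6 → word 0x06
chan:1 = 0 → 0x0 << 7 → word 0x06
word = 0x06 → little-endian bytes:
  [0]=0x06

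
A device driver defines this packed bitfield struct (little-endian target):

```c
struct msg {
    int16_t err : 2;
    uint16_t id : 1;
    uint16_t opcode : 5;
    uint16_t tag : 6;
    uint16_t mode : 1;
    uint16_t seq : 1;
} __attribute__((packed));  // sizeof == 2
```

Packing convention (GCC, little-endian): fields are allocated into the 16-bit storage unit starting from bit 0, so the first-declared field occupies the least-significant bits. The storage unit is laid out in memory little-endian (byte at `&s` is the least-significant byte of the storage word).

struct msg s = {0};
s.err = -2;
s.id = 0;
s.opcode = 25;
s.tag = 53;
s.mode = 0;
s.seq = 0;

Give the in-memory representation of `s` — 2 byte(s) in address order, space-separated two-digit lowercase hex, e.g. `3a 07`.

err:2 = -2 → 0x2 << 0 → word 0x0002
id:1 = 0 → 0x0 << 2 → word 0x0002
opcode:5 = 25 → 0x19 << 3 → word 0x00ca
tag:6 = 53 → 0x35 << 8 → word 0x35ca
mode:1 = 0 → 0x0 << 14 → word 0x35ca
seq:1 = 0 → 0x0 << 15 → word 0x35ca
word = 0x35ca → little-endian bytes:
  [0]=0xca  [1]=0x35

ca 35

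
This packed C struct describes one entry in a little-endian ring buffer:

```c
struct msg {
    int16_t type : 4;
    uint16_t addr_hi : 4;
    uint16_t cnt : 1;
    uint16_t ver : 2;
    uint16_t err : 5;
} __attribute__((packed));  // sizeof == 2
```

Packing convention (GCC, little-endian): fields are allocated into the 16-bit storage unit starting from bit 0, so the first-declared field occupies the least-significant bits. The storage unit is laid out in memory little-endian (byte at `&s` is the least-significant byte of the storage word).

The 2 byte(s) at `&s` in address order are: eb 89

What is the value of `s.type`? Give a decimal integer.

[0]=0xeb [1]=0x89 (little-endian) → word 0x89eb
type [0+:4] = (word>>0) & 0xf = 11  ←
addr_hi [4+:4] = (word>>4) & 0xf = 14
cnt [8+:1] = (word>>8) & 0x1 = 1
ver [9+:2] = (word>>9) & 0x3 = 0
err [11+:5] = (word>>11) & 0x1f = 17
type signed 4b, MSB=1: 11 - 16 = -5

-5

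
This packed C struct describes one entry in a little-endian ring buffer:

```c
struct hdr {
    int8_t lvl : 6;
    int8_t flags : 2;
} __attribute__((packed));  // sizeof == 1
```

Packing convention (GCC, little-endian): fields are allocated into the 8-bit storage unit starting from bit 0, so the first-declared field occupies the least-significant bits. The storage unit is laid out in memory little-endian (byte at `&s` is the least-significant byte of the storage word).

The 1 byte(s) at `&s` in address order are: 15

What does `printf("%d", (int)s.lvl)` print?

21

[0]=0x15 (little-endian) → word 0x15
lvl:6 @ bit 0 → (0x15>>0)&0x3f = 0x15  ←
flags:2 @ bit 6 → (0x15>>6)&0x3 = 0x0
lvl signed 6b, MSB=0: value = 21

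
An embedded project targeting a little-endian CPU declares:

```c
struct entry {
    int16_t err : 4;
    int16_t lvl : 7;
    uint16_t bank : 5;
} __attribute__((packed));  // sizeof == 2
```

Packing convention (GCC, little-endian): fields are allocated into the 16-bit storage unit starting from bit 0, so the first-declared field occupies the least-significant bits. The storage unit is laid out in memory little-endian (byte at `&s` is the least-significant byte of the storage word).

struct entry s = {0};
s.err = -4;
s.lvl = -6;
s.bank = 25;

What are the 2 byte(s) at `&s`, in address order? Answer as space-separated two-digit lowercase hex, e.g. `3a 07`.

ac cf

err:4 = -4 → 0xc << 0 → word 0x000c
lvl:7 = -6 → 0x7a << 4 → word 0x07ac
bank:5 = 25 → 0x19 << 11 → word 0xcfac
word = 0xcfac → little-endian bytes:
  [0]=0xac  [1]=0xcf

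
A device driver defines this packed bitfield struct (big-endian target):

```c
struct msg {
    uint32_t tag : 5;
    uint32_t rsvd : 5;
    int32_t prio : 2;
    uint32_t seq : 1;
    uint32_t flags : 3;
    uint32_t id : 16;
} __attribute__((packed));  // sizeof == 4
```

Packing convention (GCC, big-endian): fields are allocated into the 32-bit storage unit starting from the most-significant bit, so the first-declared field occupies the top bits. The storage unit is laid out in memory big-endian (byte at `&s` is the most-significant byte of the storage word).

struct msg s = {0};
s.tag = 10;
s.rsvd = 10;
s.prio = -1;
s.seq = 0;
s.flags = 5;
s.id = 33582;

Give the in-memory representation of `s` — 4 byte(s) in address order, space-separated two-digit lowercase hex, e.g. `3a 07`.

tag (5b) val=10 bits=0xa at bit 27: 0x50000000
rsvd (5b) val=10 bits=0xa at bit 22: 0x52800000
prio (2b) val=-1 bits=0x3 at bit 20: 0x52b00000
seq (1b) val=0 bits=0x0 at bit 19: 0x52b00000
flags (3b) val=5 bits=0x5 at bit 16: 0x52b50000
id (16b) val=33582 bits=0x832e at bit 0: 0x52b5832e
word = 0x52b5832e → big-endian bytes:
  [0]=0x52  [1]=0xb5  [2]=0x83  [3]=0x2e

52 b5 83 2e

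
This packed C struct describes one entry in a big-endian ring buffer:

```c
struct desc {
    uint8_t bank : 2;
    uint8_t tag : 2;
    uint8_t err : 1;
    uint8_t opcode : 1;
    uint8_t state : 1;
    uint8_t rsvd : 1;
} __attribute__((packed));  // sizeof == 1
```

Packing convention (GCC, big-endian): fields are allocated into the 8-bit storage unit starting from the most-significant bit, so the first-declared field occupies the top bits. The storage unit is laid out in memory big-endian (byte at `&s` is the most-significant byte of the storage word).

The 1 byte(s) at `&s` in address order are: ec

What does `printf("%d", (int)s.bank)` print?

3

[0]=0xec (big-endian) → word 0xec
bank [6+:2] = (word>>6) & 0x3 = 3  ←
tag [4+:2] = (word>>4) & 0x3 = 2
err [3+:1] = (word>>3) & 0x1 = 1
opcode [2+:1] = (word>>2) & 0x1 = 1
state [1+:1] = (word>>1) & 0x1 = 0
rsvd [0+:1] = (word>>0) & 0x1 = 0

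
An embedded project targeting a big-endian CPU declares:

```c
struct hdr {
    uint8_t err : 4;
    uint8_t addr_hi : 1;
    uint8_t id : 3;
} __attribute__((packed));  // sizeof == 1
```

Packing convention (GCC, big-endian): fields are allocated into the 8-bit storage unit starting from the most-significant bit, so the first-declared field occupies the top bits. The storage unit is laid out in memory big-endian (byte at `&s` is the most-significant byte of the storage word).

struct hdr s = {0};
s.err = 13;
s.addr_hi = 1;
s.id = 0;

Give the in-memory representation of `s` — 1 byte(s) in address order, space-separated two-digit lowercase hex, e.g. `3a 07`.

err:4 = 13 → 0xd << 4 → word 0xd0
addr_hi:1 = 1 → 0x1 << 3 → word 0xd8
id:3 = 0 → 0x0 << 0 → word 0xd8
word = 0xd8 → big-endian bytes:
  [0]=0xd8

d8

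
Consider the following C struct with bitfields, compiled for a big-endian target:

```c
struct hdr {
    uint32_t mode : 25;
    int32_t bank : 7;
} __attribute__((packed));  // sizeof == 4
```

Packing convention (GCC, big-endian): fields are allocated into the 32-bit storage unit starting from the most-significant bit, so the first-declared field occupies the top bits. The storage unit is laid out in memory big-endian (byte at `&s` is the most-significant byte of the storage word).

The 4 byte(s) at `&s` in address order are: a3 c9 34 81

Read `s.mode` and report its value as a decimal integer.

21467753

[0]=0xa3 [1]=0xc9 [2]=0x34 [3]=0x81 (big-endian) → word 0xa3c93481
mode [7+:25] = (word>>7) & 0x1ffffff = 21467753  ←
bank [0+:7] = (word>>0) & 0x7f = 1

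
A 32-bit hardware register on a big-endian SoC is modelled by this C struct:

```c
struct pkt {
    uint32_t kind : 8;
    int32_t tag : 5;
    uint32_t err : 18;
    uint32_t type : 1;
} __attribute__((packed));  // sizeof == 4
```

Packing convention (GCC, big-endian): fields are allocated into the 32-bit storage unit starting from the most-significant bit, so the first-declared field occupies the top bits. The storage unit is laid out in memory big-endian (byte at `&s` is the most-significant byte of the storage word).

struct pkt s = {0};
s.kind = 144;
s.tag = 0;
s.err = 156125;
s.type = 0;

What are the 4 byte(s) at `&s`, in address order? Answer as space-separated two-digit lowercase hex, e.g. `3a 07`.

90 04 c3 ba

kind:8 = 144 → 0x90 << 24 → word 0x90000000
tag:5 = 0 → 0x0 << 19 → word 0x90000000
err:18 = 156125 → 0x261dd << 1 → word 0x9004c3ba
type:1 = 0 → 0x0 << 0 → word 0x9004c3ba
word = 0x9004c3ba → big-endian bytes:
  [0]=0x90  [1]=0x04  [2]=0xc3  [3]=0xba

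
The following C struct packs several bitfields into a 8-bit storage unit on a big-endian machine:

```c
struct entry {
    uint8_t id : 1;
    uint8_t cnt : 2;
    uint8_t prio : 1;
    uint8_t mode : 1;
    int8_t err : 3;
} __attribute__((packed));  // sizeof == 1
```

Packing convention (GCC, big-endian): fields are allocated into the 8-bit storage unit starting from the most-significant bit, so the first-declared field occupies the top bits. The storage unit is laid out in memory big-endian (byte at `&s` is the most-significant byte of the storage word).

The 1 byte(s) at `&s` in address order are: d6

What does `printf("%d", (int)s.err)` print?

-2

[0]=0xd6 (big-endian) → word 0xd6
id:1 @ bit 7 → (0xd6>>7)&0x1 = 0x1
cnt:2 @ bit 5 → (0xd6>>5)&0x3 = 0x2
prio:1 @ bit 4 → (0xd6>>4)&0x1 = 0x1
mode:1 @ bit 3 → (0xd6>>3)&0x1 = 0x0
err:3 @ bit 0 → (0xd6>>0)&0x7 = 0x6  ←
err signed 3b, MSB=1: 6 - 8 = -2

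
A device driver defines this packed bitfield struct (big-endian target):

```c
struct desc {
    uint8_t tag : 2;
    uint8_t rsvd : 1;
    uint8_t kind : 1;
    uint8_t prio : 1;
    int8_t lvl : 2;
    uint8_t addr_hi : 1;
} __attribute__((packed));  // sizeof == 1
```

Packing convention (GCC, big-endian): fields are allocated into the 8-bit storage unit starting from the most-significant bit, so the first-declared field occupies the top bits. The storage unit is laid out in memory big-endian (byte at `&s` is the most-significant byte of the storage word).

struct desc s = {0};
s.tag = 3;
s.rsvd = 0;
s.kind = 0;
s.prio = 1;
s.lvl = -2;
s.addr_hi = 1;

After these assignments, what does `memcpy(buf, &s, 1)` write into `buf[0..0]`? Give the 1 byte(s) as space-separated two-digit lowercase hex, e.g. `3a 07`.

cd

tag (2b) val=3 bits=0x3 at bit 6: 0xc0
rsvd (1b) val=0 bits=0x0 at bit 5: 0xc0
kind (1b) val=0 bits=0x0 at bit 4: 0xc0
prio (1b) val=1 bits=0x1 at bit 3: 0xc8
lvl (2b) val=-2 bits=0x2 at bit 1: 0xcc
addr_hi (1b) val=1 bits=0x1 at bit 0: 0xcd
word = 0xcd → big-endian bytes:
  [0]=0xcd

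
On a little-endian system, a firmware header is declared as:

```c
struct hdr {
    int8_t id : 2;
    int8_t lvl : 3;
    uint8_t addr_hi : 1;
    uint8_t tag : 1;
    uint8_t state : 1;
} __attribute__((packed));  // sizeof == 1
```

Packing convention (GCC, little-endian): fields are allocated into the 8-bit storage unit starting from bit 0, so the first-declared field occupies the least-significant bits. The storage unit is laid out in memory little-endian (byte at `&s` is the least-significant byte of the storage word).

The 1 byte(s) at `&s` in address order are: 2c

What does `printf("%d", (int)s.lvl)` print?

[0]=0x2c (little-endian) → word 0x2c
id [0+:2] = (word>>0) & 0x3 = 0
lvl [2+:3] = (word>>2) & 0x7 = 3  ←
addr_hi [5+:1] = (word>>5) & 0x1 = 1
tag [6+:1] = (word>>6) & 0x1 = 0
state [7+:1] = (word>>7) & 0x1 = 0
lvl signed 3b, MSB=0: value = 3

3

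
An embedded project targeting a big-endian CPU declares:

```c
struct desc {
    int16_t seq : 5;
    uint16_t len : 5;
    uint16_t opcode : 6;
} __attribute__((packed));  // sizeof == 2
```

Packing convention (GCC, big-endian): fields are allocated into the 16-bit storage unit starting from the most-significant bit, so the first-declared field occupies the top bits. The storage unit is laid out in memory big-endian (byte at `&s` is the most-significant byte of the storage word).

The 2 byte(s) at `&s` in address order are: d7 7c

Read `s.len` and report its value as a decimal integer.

[0]=0xd7 [1]=0x7c (big-endian) → word 0xd77c
seq:5 @ bit 11 → (0xd77c>>11)&0x1f = 0x1a
len:5 @ bit 6 → (0xd77c>>6)&0x1f = 0x1d  ←
opcode:6 @ bit 0 → (0xd77c>>0)&0x3f = 0x3c

29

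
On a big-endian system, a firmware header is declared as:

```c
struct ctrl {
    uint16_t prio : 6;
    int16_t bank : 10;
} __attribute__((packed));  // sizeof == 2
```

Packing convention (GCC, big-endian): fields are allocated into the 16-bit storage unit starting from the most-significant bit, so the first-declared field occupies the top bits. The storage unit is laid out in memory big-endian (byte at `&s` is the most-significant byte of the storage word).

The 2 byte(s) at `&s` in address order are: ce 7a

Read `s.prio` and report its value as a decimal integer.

51

[0]=0xce [1]=0x7a (big-endian) → word 0xce7a
prio:6 @ bit 10 → (0xce7a>>10)&0x3f = 0x33  ←
bank:10 @ bit 0 → (0xce7a>>0)&0x3ff = 0x27a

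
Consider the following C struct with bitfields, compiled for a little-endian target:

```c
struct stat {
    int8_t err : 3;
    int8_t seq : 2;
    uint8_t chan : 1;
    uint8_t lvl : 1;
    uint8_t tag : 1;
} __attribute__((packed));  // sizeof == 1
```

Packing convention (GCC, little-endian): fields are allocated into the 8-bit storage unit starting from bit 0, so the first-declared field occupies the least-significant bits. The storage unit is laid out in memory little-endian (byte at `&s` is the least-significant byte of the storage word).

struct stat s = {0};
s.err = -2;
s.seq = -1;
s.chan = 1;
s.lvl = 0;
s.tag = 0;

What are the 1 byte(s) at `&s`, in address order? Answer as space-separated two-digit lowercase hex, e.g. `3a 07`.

3e

err:3 = -2 → 0x6 << 0 → word 0x06
seq:2 = -1 → 0x3 << 3 → word 0x1e
chan:1 = 1 → 0x1 << 5 → word 0x3e
lvl:1 = 0 → 0x0 << 6 → word 0x3e
tag:1 = 0 → 0x0 << 7 → word 0x3e
word = 0x3e → little-endian bytes:
  [0]=0x3e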